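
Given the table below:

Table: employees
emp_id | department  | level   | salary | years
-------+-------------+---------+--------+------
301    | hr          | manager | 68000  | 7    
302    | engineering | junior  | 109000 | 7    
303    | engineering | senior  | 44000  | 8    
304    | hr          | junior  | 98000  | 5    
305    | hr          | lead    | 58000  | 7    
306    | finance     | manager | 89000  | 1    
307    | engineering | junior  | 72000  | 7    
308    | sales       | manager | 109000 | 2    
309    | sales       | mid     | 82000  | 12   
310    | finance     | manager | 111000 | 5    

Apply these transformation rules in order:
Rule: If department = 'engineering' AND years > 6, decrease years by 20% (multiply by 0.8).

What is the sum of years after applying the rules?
56.6

Step 1: Find records where department = 'engineering' AND years > 6
Step 2: 3 records match, summing to 22
Step 3: After multiplier: 22 × 0.8 = 17.6
Step 4: Unaffected records sum: 39
Step 5: Final sum = 17.6 + 39 = 56.6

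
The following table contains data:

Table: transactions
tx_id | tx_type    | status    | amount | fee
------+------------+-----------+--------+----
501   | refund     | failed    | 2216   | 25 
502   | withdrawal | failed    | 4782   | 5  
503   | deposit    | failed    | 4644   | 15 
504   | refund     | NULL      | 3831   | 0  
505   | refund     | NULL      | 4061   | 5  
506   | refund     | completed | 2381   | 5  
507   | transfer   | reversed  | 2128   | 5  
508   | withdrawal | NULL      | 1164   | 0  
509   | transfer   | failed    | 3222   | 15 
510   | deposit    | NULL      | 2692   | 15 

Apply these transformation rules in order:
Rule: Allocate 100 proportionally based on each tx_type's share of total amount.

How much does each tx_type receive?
deposit: 23.57, refund: 40.13, transfer: 17.19, withdrawal: 19.11

Step 1: Calculate total amount = 31121
Step 2: Calculate each tx_type's proportion:
  deposit: 7336/31121 = 23.57% → 23.57
  refund: 12489/31121 = 40.13% → 40.13
  transfer: 5350/31121 = 17.19% → 17.19
  withdrawal: 5946/31121 = 19.11% → 19.11
Step 3: Verify: sum of allocations ≈ 100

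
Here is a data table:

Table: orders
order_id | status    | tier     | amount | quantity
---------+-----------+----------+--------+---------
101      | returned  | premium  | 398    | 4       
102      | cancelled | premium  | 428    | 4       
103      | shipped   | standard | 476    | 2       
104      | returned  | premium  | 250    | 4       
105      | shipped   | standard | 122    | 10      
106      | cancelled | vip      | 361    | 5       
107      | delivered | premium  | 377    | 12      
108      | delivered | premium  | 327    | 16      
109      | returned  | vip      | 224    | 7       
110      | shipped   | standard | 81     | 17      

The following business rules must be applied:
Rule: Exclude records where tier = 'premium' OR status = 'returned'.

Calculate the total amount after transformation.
1040

Step 1: Find records where tier = 'premium' OR status = 'returned'
Step 2: 6 records match, summing to 2004
Step 3: Original sum: 3044
Step 4: Remaining sum = 3044 - 2004 = 1040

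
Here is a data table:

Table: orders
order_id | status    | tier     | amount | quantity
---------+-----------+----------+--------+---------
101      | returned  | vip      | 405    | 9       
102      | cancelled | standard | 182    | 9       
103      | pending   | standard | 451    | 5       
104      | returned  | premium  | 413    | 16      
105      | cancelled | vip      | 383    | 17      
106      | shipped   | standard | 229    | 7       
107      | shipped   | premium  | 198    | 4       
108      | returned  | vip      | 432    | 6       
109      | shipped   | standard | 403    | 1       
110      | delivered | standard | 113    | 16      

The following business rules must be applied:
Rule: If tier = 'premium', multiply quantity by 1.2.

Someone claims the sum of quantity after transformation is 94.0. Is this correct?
Yes, the result is correct.

Step 1: Calculate the correct sum after transformation
Step 2: Apply multiplier 1.2 to records where tier = 'premium'
Step 3: Correct result = 94.0
Step 4: Claimed result = 94.0
Step 5: 94.0 = 94.0 ✓
Conclusion: The claimed result is correct.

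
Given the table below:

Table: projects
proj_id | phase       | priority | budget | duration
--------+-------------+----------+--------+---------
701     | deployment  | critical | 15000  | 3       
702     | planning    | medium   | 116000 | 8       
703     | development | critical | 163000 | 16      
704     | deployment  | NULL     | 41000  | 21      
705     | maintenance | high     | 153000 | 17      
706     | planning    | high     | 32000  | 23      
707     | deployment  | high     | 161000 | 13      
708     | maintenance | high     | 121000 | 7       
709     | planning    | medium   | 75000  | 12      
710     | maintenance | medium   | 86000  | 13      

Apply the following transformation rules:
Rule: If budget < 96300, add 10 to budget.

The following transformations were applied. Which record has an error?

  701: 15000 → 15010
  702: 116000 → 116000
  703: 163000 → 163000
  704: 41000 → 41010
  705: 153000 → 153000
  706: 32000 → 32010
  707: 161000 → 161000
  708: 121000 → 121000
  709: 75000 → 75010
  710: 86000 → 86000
Record 710 has an error. The correct transformed value should be 86010, not 86000.

Step 1: Check each record against the rule
Step 2: Record 710 has budget = 86000
Step 3: Since 86000 < 96300, the bonus should have been applied
Step 4: Correct value = 86010, but claimed value = 86000
Conclusion: Record 710 has the error.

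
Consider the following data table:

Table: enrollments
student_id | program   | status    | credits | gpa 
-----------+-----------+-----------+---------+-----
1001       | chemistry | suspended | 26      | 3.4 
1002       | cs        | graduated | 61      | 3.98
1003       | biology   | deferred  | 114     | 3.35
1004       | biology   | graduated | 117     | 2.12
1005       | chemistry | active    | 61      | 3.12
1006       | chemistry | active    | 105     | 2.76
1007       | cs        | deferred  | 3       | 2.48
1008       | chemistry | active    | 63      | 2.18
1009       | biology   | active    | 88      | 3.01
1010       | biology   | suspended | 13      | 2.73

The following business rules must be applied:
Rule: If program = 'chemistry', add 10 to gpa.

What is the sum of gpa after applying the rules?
69.13

Step 1: Count records where program = 'chemistry': 4
Step 2: Total bonus added: 4 × 10 = 40
Step 3: Original sum of gpa: 29.13
Step 4: Final sum = 29.13 + 40 = 69.13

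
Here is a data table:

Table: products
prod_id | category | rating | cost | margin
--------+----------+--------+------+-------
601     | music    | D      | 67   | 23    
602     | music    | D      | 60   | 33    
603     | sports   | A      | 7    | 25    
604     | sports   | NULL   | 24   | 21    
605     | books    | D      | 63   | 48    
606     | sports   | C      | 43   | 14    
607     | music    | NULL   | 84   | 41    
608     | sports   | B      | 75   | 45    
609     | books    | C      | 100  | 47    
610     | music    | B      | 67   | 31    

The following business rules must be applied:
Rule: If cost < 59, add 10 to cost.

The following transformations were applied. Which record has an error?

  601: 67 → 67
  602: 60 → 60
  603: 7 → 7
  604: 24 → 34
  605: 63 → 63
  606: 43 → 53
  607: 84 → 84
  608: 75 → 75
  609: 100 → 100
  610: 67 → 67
Record 603 has an error. The correct transformed value should be 17, not 7.

Step 1: Check each record against the rule
Step 2: Record 603 has cost = 7
Step 3: Since 7 < 59, the bonus should have been applied
Step 4: Correct value = 17, but claimed value = 7
Conclusion: Record 603 has the error.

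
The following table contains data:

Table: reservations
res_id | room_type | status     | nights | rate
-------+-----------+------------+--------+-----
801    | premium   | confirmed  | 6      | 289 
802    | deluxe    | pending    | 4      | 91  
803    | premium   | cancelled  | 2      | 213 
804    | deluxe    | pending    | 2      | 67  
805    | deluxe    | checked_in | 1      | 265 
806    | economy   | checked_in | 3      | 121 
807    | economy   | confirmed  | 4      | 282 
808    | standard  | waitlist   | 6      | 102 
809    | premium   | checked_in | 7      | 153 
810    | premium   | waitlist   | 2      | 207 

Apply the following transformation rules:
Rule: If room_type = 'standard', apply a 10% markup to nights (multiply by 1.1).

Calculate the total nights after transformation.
37.6

Step 1: Records with room_type = 'standard' have total nights = 6
Step 2: Apply multiplier: 6 × 1.1 = 6.6
Step 3: Other records total: 31
Step 4: Final sum = 6.6 + 31 = 37.6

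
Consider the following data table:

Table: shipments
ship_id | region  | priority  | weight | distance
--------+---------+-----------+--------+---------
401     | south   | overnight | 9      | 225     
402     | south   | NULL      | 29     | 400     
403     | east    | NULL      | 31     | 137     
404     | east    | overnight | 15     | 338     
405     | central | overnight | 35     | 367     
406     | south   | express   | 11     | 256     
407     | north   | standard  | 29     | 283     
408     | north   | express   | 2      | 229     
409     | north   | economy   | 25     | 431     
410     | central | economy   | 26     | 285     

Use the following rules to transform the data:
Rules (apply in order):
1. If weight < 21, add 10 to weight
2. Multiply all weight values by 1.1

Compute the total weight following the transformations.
277.2

Step 1: Apply Rule 1 - Add 10 to records with weight < 21
  - 4 records affected: 37 + (4 × 10) = 77
  - Unaffected records: 175
  - Sum after Rule 1: 252
Step 2: Apply Rule 2 - Multiply all by 1.1
  - 252 × 1.1 = 277.2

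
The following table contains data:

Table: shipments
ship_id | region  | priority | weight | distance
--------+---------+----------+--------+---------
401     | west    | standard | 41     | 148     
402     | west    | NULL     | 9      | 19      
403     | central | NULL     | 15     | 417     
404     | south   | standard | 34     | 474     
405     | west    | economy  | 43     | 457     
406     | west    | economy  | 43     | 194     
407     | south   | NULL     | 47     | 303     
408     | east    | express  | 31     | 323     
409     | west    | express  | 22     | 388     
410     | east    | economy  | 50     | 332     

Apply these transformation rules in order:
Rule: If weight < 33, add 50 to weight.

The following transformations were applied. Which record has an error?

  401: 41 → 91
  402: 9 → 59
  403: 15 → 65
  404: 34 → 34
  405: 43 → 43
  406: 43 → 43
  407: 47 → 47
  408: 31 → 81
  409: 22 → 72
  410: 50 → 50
Record 401 has an error. The correct transformed value should be 41, not 91.

Step 1: Check each record against the rule
Step 2: Record 401 has weight = 41
Step 3: Since 41 >= 33, the bonus should not have been applied
Step 4: Correct value = 41, but claimed value = 91
Conclusion: Record 401 has the error.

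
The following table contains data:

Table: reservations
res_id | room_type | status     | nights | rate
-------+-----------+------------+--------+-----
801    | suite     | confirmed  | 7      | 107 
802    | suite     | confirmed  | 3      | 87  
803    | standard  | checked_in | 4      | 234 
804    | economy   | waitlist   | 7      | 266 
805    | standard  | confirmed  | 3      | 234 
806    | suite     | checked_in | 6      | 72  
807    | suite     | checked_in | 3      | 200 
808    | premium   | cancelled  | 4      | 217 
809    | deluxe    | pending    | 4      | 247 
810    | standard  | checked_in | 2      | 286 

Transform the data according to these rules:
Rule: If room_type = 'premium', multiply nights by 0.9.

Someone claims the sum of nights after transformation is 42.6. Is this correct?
Yes, the result is correct.

Step 1: Calculate the correct sum after transformation
Step 2: Apply multiplier 0.9 to records where room_type = 'premium'
Step 3: Correct result = 42.6
Step 4: Claimed result = 42.6
Step 5: 42.6 = 42.6 ✓
Conclusion: The claimed result is correct.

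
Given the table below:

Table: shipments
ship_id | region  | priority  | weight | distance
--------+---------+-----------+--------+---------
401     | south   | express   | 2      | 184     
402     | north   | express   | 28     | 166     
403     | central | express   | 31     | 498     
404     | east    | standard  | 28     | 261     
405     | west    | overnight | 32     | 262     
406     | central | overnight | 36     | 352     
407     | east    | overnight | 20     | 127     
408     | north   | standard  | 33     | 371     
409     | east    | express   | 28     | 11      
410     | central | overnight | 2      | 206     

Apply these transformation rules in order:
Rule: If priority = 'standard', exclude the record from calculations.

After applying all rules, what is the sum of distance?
1806

Step 1: Identify records where priority = 'standard'
Step 2: The excluded records sum to 632
Step 3: Original total distance = 2438
Step 4: Remaining total = 2438 - 632 = 1806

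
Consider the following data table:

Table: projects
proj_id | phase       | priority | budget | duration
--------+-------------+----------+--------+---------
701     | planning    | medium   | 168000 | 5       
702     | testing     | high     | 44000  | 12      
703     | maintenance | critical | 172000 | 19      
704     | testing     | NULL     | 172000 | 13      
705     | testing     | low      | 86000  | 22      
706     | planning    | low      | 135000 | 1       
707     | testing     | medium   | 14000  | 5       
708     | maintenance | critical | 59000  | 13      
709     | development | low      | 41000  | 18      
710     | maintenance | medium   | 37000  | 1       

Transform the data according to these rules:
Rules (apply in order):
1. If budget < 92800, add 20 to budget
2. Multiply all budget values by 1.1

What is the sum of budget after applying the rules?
1020932.0

Step 1: Apply Rule 1 - Add 20 to records with budget < 92800
  - 6 records affected: 281000 + (6 × 20) = 281120
  - Unaffected records: 647000
  - Sum after Rule 1: 928120
Step 2: Apply Rule 2 - Multiply all by 1.1
  - 928120 × 1.1 = 1020932.0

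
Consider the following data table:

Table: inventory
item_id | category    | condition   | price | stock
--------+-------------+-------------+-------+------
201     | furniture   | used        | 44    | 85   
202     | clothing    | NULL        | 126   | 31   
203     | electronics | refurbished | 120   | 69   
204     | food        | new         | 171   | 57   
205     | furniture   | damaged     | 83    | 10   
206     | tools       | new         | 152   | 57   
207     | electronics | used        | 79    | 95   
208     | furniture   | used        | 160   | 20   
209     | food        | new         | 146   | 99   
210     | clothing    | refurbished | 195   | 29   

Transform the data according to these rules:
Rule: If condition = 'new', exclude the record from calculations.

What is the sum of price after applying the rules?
807

Step 1: Identify records where condition = 'new'
Step 2: The excluded records sum to 469
Step 3: Original total price = 1276
Step 4: Remaining total = 1276 - 469 = 807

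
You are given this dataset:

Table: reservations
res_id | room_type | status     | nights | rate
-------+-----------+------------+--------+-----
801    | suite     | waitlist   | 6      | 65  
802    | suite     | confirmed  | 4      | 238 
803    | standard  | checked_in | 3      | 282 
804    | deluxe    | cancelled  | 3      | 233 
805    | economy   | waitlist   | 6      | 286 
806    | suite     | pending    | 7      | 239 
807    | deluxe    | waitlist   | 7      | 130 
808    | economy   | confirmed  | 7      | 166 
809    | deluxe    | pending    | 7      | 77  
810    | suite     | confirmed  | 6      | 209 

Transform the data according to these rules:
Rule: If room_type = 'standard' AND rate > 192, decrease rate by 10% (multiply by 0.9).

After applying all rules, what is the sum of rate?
1896.8

Step 1: Find records where room_type = 'standard' AND rate > 192
Step 2: 1 records match, summing to 282
Step 3: After multiplier: 282 × 0.9 = 253.8
Step 4: Unaffected records sum: 1643
Step 5: Final sum = 253.8 + 1643 = 1896.8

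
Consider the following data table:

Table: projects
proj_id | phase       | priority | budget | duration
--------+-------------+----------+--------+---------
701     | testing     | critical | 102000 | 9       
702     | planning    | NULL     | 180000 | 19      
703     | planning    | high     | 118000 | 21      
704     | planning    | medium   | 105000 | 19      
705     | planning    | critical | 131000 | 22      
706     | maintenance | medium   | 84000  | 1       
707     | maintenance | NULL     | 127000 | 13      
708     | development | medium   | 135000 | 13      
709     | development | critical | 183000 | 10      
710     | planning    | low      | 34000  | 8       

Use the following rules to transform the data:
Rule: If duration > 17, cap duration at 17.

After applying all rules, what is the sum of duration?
122

Step 1: 4 records have duration > 17
Step 2: These records originally summed to 81
Step 3: After capping: 4 × 17 = 68
Step 4: Unaffected records sum: 54
Step 5: Final sum = 68 + 54 = 122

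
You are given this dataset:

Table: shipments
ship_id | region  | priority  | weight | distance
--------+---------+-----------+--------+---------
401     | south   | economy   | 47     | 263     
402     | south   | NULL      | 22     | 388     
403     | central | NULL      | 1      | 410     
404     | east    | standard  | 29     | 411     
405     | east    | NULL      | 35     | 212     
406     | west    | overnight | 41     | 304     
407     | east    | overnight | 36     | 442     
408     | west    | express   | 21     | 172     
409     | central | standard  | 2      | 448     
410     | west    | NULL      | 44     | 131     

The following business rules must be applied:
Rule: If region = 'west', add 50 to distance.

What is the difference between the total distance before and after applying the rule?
150

Step 1: Original sum of distance = 3181
Step 2: 3 records have region = 'west'
Step 3: Each affected record changes by 50
Step 4: Total change = 3 × 50 = 150
Step 5: New sum = 3181 + 150 = 3331
Step 6: Difference = |3331 - 3181| = 150
        (Sum increased by 150)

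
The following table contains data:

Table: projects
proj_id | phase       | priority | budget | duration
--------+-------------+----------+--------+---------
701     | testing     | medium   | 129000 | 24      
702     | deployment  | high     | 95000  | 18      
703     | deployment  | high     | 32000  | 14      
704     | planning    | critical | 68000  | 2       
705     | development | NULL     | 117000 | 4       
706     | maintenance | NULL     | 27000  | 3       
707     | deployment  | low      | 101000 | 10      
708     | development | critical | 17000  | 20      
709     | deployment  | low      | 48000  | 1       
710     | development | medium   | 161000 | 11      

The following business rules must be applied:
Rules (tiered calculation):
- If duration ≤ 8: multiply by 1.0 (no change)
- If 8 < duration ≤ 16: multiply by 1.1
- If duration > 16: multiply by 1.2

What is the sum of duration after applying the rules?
122.9

Step 1: Tier 1 (duration ≤ 8): 4 records, sum = 10 × 1.0 = 10.0
Step 2: Tier 2 (8 < duration ≤ 16): 3 records, sum = 35 × 1.1 = 38.5
Step 3: Tier 3 (duration > 16): 3 records, sum = 62 × 1.2 = 74.4
Step 4: Final sum = 10.0 + 38.5 + 74.4 = 122.9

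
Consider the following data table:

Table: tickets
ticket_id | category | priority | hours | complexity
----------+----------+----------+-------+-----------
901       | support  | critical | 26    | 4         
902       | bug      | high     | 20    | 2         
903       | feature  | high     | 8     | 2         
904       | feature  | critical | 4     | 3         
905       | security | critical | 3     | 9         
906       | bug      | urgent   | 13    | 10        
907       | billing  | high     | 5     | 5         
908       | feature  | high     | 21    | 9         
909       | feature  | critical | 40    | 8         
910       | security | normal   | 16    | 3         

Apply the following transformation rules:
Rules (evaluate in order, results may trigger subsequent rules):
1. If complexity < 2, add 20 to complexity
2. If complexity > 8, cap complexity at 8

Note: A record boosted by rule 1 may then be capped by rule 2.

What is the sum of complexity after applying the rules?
51

Step 1: Apply rule 1 to records with complexity < 2
  - 0 records get bonus of 20
  - Of these, 0 records then exceed 8 and get capped
Step 2: Apply rule 2 to records with complexity > 8
  - 3 records (original) are capped
Step 3: Calculate final sum = 51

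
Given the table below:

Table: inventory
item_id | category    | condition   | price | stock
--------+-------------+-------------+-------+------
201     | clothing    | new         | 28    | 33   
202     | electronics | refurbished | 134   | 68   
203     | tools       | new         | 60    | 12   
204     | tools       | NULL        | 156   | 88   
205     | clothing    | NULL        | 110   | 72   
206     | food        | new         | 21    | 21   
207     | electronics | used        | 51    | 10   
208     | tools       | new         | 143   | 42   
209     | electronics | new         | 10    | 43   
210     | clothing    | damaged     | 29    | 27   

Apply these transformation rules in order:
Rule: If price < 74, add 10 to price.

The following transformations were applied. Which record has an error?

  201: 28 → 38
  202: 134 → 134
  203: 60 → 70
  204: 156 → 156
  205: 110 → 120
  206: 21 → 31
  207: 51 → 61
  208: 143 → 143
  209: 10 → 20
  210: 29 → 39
Record 205 has an error. The correct transformed value should be 110, not 120.

Step 1: Check each record against the rule
Step 2: Record 205 has price = 110
Step 3: Since 110 >= 74, the bonus should not have been applied
Step 4: Correct value = 110, but claimed value = 120
Conclusion: Record 205 has the error.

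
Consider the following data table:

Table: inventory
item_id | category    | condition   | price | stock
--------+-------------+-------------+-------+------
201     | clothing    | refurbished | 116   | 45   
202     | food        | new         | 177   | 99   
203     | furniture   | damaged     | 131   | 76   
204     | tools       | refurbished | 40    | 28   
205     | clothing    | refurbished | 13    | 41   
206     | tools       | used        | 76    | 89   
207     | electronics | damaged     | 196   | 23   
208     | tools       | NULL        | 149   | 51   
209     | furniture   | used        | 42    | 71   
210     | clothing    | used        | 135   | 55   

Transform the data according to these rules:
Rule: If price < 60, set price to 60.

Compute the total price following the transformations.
1160

Step 1: 3 records have price < 60
Step 2: These records originally summed to 95
Step 3: After setting to minimum: 3 × 60 = 180
Step 4: Unaffected records sum: 980
Step 5: Final sum = 180 + 980 = 1160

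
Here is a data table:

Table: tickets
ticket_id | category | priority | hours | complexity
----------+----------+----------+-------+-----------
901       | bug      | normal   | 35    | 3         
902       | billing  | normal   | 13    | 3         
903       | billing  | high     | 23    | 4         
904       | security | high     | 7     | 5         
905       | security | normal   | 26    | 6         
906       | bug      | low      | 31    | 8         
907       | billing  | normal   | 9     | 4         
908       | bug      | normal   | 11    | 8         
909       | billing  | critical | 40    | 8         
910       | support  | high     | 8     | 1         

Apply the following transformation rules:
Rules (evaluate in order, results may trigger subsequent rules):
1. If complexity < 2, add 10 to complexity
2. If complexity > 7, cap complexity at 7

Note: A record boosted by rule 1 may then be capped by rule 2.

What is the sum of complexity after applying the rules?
53

Step 1: Apply rule 1 to records with complexity < 2
  - 1 records get bonus of 10
  - Of these, 1 records then exceed 7 and get capped
Step 2: Apply rule 2 to records with complexity > 7
  - 3 records (original) are capped
Step 3: Calculate final sum = 53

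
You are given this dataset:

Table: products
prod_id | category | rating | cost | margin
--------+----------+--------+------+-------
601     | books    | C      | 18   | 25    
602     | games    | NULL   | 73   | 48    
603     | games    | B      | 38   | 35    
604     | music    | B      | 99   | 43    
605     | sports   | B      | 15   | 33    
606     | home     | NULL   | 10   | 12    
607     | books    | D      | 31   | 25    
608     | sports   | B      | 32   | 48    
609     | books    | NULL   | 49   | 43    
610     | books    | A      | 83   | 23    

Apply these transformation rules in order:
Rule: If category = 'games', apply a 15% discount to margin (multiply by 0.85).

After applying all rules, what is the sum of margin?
322.55

Step 1: Records with category = 'games' have total margin = 83
Step 2: Apply multiplier: 83 × 0.85 = 70.55
Step 3: Other records total: 252
Step 4: Final sum = 70.55 + 252 = 322.55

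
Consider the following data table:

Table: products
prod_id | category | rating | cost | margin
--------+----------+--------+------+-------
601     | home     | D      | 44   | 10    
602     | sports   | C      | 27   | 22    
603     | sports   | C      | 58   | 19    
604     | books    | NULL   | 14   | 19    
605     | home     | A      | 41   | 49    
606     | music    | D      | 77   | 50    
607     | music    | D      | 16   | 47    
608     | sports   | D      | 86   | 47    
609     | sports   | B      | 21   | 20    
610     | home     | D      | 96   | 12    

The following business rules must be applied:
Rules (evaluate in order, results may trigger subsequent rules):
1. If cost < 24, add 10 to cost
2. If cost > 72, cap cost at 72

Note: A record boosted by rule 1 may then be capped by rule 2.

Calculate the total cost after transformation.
467

Step 1: Apply rule 1 to records with cost < 24
  - 3 records get bonus of 10
  - Of these, 0 records then exceed 72 and get capped
Step 2: Apply rule 2 to records with cost > 72
  - 3 records (original) are capped
Step 3: Calculate final sum = 467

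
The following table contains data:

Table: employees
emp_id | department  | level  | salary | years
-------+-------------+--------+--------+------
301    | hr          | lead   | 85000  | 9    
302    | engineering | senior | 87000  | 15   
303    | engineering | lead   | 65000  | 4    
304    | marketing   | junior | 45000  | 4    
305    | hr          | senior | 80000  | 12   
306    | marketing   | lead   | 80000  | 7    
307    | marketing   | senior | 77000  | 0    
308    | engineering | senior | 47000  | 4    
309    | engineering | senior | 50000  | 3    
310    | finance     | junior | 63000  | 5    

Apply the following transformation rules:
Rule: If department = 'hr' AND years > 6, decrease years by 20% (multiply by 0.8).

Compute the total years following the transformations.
58.8

Step 1: Find records where department = 'hr' AND years > 6
Step 2: 2 records match, summing to 21
Step 3: After multiplier: 21 × 0.8 = 16.8
Step 4: Unaffected records sum: 42
Step 5: Final sum = 16.8 + 42 = 58.8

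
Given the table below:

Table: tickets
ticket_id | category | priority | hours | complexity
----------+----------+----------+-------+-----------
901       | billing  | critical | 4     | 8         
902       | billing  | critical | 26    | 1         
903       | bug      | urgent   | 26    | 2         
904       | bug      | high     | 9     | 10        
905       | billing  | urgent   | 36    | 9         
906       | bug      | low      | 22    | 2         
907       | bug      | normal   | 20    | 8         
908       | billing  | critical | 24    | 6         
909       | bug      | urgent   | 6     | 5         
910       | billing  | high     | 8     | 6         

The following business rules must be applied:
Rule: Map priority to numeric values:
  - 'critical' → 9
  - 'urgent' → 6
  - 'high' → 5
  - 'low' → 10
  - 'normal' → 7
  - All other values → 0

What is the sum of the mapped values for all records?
72

Step 1: Apply mapping to each record
Step 2: Count by status:
  'critical': 3 records × 9 = 27
  'urgent': 3 records × 6 = 18
  'high': 2 records × 5 = 10
  'low': 1 records × 10 = 10
  'normal': 1 records × 7 = 7
Step 3: Sum all mapped values = 72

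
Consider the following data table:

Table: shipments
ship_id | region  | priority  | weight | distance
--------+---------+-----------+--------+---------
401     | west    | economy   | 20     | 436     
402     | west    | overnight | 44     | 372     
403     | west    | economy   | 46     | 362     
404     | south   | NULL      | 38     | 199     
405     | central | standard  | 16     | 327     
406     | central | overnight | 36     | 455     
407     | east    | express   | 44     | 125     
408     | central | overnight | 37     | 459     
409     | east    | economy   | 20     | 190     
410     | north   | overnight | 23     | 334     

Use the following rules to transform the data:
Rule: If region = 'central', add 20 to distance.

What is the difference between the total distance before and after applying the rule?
60

Step 1: Original sum of distance = 3259
Step 2: 3 records have region = 'central'
Step 3: Each affected record changes by 20
Step 4: Total change = 3 × 20 = 60
Step 5: New sum = 3259 + 60 = 3319
Step 6: Difference = |3319 - 3259| = 60
        (Sum increased by 60)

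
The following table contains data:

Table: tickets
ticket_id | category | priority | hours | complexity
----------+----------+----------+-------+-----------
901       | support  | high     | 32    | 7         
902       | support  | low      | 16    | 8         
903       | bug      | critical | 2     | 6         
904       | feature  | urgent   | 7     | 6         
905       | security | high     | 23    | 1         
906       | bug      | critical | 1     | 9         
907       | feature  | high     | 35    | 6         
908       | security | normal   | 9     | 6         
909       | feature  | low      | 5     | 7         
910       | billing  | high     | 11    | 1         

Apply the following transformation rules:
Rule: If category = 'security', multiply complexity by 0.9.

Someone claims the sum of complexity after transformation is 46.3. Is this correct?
No, the correct result is 56.3.

Step 1: Calculate the correct sum after transformation
Step 2: Apply multiplier 0.9 to records where category = 'security'
Step 3: Correct result = 56.3
Step 4: Claimed result = 46.3
Step 5: 56.3 ≠ 46.3
Conclusion: The claimed result is incorrect. The correct answer is 56.3.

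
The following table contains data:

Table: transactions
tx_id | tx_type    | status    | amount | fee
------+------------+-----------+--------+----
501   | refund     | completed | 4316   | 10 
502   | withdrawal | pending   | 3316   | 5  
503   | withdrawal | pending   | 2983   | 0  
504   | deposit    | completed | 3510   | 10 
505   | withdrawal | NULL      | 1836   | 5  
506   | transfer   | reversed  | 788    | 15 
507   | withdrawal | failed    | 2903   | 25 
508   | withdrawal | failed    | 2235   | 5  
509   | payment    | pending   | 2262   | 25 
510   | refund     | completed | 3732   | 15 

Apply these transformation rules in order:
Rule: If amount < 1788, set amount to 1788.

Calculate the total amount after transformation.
28881

Step 1: 1 records have amount < 1788
Step 2: These records originally summed to 788
Step 3: After setting to minimum: 1 × 1788 = 1788
Step 4: Unaffected records sum: 27093
Step 5: Final sum = 1788 + 27093 = 28881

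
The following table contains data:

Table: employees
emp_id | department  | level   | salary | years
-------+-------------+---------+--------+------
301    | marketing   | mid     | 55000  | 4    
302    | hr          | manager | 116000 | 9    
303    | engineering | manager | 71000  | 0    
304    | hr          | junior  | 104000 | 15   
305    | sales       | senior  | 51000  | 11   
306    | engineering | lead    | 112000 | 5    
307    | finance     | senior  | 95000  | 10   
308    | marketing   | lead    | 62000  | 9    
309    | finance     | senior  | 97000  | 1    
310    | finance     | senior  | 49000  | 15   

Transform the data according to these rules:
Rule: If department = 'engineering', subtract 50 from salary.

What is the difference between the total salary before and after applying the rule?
100

Step 1: Original sum of salary = 812000
Step 2: 2 records have department = 'engineering'
Step 3: Each affected record changes by -50
Step 4: Total change = 2 × -50 = -100
Step 5: New sum = 812000 + -100 = 811900
Step 6: Difference = |811900 - 812000| = 100
        (Sum decreased by 100)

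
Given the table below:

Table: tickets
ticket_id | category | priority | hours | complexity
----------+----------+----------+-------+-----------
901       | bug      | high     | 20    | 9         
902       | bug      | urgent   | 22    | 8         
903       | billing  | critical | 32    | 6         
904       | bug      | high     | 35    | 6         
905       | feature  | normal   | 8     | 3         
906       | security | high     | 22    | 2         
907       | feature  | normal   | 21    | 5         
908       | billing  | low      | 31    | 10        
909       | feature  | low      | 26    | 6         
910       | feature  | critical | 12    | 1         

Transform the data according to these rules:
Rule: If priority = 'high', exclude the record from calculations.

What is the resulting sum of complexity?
39

Step 1: Identify records where priority = 'high'
Step 2: The excluded records sum to 17
Step 3: Original total complexity = 56
Step 4: Remaining total = 56 - 17 = 39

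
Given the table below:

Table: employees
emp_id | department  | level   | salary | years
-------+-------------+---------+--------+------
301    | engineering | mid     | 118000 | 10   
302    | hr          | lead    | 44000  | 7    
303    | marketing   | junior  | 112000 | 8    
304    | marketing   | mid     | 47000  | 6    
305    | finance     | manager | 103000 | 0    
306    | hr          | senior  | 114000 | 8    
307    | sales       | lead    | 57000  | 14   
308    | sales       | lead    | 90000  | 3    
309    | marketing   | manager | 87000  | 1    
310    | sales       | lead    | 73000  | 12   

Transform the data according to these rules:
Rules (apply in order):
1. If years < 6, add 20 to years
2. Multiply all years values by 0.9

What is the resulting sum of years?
116.1

Step 1: Apply Rule 1 - Add 20 to records with years < 6
  - 3 records affected: 4 + (3 × 20) = 64
  - Unaffected records: 65
  - Sum after Rule 1: 129
Step 2: Apply Rule 2 - Multiply all by 0.9
  - 129 × 0.9 = 116.1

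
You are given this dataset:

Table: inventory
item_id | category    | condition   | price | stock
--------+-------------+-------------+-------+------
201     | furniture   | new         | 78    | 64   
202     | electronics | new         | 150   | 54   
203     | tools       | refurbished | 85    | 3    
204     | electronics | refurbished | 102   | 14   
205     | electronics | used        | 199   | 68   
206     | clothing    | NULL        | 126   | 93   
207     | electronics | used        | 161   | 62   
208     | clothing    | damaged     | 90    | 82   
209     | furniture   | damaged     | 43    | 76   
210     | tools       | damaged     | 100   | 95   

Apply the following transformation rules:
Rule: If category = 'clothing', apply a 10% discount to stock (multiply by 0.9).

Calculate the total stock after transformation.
593.5

Step 1: Records with category = 'clothing' have total stock = 175
Step 2: Apply multiplier: 175 × 0.9 = 157.5
Step 3: Other records total: 436
Step 4: Final sum = 157.5 + 436 = 593.5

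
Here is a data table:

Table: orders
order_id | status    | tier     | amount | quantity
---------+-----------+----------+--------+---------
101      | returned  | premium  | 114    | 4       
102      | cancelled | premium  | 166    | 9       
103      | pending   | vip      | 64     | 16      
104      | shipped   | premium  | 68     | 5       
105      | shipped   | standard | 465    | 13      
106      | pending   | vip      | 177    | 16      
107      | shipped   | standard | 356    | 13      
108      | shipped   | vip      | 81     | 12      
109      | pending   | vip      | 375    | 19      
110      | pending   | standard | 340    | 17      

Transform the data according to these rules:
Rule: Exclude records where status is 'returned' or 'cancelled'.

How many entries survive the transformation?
8

Step 1: Count records to exclude
  - 1 (returned) + 1 (cancelled) = 2 records
Step 2: Total records: 10
Step 3: Remaining = 10 - 2 = 8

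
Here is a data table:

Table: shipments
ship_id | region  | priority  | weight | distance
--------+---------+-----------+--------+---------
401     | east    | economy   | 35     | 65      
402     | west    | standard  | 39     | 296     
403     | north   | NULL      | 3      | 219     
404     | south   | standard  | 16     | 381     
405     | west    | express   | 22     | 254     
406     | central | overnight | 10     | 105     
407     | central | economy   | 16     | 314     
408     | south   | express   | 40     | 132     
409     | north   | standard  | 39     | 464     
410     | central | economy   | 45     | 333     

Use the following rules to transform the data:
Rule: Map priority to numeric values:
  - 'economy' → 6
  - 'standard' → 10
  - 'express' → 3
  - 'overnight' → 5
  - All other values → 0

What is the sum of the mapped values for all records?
59

Step 1: Apply mapping to each record
Step 2: Count by status:
  'economy': 3 records × 6 = 18
  'standard': 3 records × 10 = 30
  'express': 2 records × 3 = 6
  'overnight': 1 records × 5 = 5
Step 3: Sum all mapped values = 59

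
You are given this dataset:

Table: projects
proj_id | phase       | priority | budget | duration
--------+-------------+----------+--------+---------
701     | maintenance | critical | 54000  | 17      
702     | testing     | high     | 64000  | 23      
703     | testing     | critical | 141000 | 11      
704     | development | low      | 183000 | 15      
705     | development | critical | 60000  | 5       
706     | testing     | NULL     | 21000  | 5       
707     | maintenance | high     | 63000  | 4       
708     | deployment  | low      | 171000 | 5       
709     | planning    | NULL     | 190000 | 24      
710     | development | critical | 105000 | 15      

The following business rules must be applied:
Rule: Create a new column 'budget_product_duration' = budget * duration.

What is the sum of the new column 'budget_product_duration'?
14333000

Step 1: For each record, compute budget * duration
Example calculations:
  54000 * 17 = 918000
  64000 * 23 = 1472000
  141000 * 11 = 1551000
  ...
Step 2: Sum all derived values
Step 3: Total = 14333000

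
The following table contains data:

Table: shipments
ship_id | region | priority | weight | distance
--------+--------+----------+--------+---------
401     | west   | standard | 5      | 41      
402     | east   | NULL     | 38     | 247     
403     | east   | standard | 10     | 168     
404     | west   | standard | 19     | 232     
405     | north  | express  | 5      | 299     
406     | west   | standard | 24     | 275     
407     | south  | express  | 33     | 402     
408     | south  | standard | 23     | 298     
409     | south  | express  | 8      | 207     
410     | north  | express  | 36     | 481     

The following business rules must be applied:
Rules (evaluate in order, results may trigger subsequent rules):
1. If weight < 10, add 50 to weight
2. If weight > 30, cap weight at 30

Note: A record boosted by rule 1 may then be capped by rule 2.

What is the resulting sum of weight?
256

Step 1: Apply rule 1 to records with weight < 10
  - 3 records get bonus of 50
  - Of these, 3 records then exceed 30 and get capped
Step 2: Apply rule 2 to records with weight > 30
  - 3 records (original) are capped
Step 3: Calculate final sum = 256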